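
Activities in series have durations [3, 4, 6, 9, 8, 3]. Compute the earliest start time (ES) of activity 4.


Activity 4 starts after activities 1 through 3 complete.
Predecessor durations: [3, 4, 6]
ES = 3 + 4 + 6 = 13

13


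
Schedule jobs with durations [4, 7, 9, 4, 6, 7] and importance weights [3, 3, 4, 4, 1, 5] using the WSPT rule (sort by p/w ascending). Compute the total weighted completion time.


Compute p/w ratios and sort ascending (WSPT): [(4, 4), (4, 3), (7, 5), (9, 4), (7, 3), (6, 1)]
Compute weighted completion times:
  Job (p=4,w=4): C=4, w*C=4*4=16
  Job (p=4,w=3): C=8, w*C=3*8=24
  Job (p=7,w=5): C=15, w*C=5*15=75
  Job (p=9,w=4): C=24, w*C=4*24=96
  Job (p=7,w=3): C=31, w*C=3*31=93
  Job (p=6,w=1): C=37, w*C=1*37=37
Total weighted completion time = 341

341


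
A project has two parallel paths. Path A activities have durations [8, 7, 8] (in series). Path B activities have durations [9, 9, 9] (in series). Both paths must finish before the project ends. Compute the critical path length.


Path A total = 8 + 7 + 8 = 23
Path B total = 9 + 9 + 9 = 27
Critical path = longest path = max(23, 27) = 27

27


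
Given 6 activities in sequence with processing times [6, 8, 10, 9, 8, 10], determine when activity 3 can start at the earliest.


Activity 3 starts after activities 1 through 2 complete.
Predecessor durations: [6, 8]
ES = 6 + 8 = 14

14


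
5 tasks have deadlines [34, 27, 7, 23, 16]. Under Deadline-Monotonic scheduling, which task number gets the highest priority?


Sort tasks by relative deadline (ascending):
  Task 3: deadline = 7
  Task 5: deadline = 16
  Task 4: deadline = 23
  Task 2: deadline = 27
  Task 1: deadline = 34
Priority order (highest first): [3, 5, 4, 2, 1]
Highest priority task = 3

3


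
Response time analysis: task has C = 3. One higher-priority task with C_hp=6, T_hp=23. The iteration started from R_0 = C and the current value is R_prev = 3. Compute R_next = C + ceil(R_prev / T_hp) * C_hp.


R_next = C + ceil(R_prev / T_hp) * C_hp
ceil(3 / 23) = ceil(0.1304) = 1
Interference = 1 * 6 = 6
R_next = 3 + 6 = 9

9


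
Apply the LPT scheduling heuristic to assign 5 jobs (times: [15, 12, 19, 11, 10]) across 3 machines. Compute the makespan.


Sort jobs in decreasing order (LPT): [19, 15, 12, 11, 10]
Assign each job to the least loaded machine:
  Machine 1: jobs [19], load = 19
  Machine 2: jobs [15, 10], load = 25
  Machine 3: jobs [12, 11], load = 23
Makespan = max load = 25

25


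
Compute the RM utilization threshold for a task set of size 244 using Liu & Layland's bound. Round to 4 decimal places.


Compute 2^(1/244) = 1.0028448059
Subtract 1: 1.0028448059 - 1 = 0.0028448059
Multiply by n: 244 * 0.0028448059 = 0.6941326396
Round to 4 dp: 0.6941

0.6941


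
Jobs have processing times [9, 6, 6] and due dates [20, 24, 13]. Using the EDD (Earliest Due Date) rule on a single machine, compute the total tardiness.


Sort by due date (EDD order): [(6, 13), (9, 20), (6, 24)]
Compute completion times and tardiness:
  Job 1: p=6, d=13, C=6, tardiness=max(0,6-13)=0
  Job 2: p=9, d=20, C=15, tardiness=max(0,15-20)=0
  Job 3: p=6, d=24, C=21, tardiness=max(0,21-24)=0
Total tardiness = 0

0


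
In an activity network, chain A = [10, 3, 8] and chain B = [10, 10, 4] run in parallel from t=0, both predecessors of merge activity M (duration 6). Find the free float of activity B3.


ES(B3) = sum of predecessors on chain B = 20
EF(B3) = ES + duration = 20 + 4 = 24
Successor of B3 is M. ES(M) = max(sum(A), sum(B)) = max(21, 24) = 24
Free float = ES(successor) - EF(current) = 24 - 24 = 0

0


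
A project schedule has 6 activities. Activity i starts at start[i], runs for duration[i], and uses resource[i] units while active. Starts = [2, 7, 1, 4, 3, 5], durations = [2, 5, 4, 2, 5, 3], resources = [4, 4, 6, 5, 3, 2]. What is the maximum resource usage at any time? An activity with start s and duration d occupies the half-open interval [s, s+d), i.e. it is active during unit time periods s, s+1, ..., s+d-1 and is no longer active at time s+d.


Each activity i is active on [start_i, start_i + duration_i).
Compute total resource usage per time slot:
  t=0: active resources = [], total = 0
  t=1: active resources = [6], total = 6
  t=2: active resources = [4, 6], total = 10
  t=3: active resources = [4, 6, 3], total = 13
  t=4: active resources = [6, 5, 3], total = 14
  t=5: active resources = [5, 3, 2], total = 10
  t=6: active resources = [3, 2], total = 5
  t=7: active resources = [4, 3, 2], total = 9
  t=8: active resources = [4], total = 4
  t=9: active resources = [4], total = 4
  t=10: active resources = [4], total = 4
  t=11: active resources = [4], total = 4
Peak resource demand = 14

14


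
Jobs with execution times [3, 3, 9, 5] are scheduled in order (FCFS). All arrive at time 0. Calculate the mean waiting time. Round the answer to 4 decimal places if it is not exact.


FCFS order (as given): [3, 3, 9, 5]
Waiting times:
  Job 1: wait = 0
  Job 2: wait = 3
  Job 3: wait = 6
  Job 4: wait = 15
Sum of waiting times = 24
Average waiting time = 24/4 = 6.0

6.0


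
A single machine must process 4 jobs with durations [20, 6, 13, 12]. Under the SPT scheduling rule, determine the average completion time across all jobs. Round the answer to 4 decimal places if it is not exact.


Sort jobs by processing time (SPT order): [6, 12, 13, 20]
Compute completion times sequentially:
  Job 1: processing = 6, completes at 6
  Job 2: processing = 12, completes at 18
  Job 3: processing = 13, completes at 31
  Job 4: processing = 20, completes at 51
Sum of completion times = 106
Average completion time = 106/4 = 26.5

26.5


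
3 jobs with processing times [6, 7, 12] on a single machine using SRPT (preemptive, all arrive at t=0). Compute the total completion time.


Since all jobs arrive at t=0, SRPT equals SPT ordering.
SPT order: [6, 7, 12]
Completion times:
  Job 1: p=6, C=6
  Job 2: p=7, C=13
  Job 3: p=12, C=25
Total completion time = 6 + 13 + 25 = 44

44


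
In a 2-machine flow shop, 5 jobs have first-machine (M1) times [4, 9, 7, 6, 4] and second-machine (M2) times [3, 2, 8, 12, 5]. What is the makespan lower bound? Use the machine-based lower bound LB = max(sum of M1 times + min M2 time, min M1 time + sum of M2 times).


LB1 = sum(M1 times) + min(M2 times) = 30 + 2 = 32
LB2 = min(M1 times) + sum(M2 times) = 4 + 30 = 34
Lower bound = max(LB1, LB2) = max(32, 34) = 34

34


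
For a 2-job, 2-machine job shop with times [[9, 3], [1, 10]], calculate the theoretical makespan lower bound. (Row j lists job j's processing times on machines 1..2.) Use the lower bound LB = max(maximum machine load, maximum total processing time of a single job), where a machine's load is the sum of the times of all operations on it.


Machine loads:
  Machine 1: 9 + 1 = 10
  Machine 2: 3 + 10 = 13
Max machine load = 13
Job totals:
  Job 1: 12
  Job 2: 11
Max job total = 12
Lower bound = max(13, 12) = 13

13


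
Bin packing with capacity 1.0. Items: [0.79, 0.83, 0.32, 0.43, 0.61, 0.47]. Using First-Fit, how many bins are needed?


Place items sequentially using First-Fit:
  Item 0.79 -> new Bin 1
  Item 0.83 -> new Bin 2
  Item 0.32 -> new Bin 3
  Item 0.43 -> Bin 3 (now 0.75)
  Item 0.61 -> new Bin 4
  Item 0.47 -> new Bin 5
Total bins used = 5

5


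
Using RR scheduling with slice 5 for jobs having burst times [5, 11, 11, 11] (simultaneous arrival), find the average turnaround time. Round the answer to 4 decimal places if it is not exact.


Time quantum = 5
Execution trace:
  J1 runs 5 units, time = 5
  J2 runs 5 units, time = 10
  J3 runs 5 units, time = 15
  J4 runs 5 units, time = 20
  J2 runs 5 units, time = 25
  J3 runs 5 units, time = 30
  J4 runs 5 units, time = 35
  J2 runs 1 units, time = 36
  J3 runs 1 units, time = 37
  J4 runs 1 units, time = 38
Finish times: [5, 36, 37, 38]
Average turnaround = 116/4 = 29.0

29.0


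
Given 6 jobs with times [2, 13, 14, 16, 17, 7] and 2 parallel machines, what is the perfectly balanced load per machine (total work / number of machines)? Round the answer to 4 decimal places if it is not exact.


Total processing time = 2 + 13 + 14 + 16 + 17 + 7 = 69
Number of machines = 2
Ideal balanced load = 69 / 2 = 34.5

34.5


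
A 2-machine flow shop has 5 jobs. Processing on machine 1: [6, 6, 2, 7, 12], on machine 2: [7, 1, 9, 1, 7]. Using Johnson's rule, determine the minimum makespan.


Apply Johnson's rule:
  Group 1 (a <= b): [(3, 2, 9), (1, 6, 7)]
  Group 2 (a > b): [(5, 12, 7), (2, 6, 1), (4, 7, 1)]
Optimal job order: [3, 1, 5, 2, 4]
Schedule:
  Job 3: M1 done at 2, M2 done at 11
  Job 1: M1 done at 8, M2 done at 18
  Job 5: M1 done at 20, M2 done at 27
  Job 2: M1 done at 26, M2 done at 28
  Job 4: M1 done at 33, M2 done at 34
Makespan = 34

34


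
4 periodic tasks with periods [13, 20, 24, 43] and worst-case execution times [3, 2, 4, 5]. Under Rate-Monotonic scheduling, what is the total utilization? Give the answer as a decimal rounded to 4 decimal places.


Compute individual utilizations (exact fractions):
  Task 1: C/T = 3/13 (approx. 0.2308)
  Task 2: C/T = 2/20 = 1/10 (approx. 0.1)
  Task 3: C/T = 4/24 = 1/6 (approx. 0.1667)
  Task 4: C/T = 5/43 (approx. 0.1163)
Total utilization U = 3/13 + 1/10 + 1/6 + 5/43 = 5146/8385
Rounded to 4 decimal places: U = 0.6137
RM (Liu & Layland) bound for 4 tasks = 0.756828; compare with U = 5146/8385 (approx. 0.613715)
U <= bound, so schedulable by RM sufficient condition.

0.6137


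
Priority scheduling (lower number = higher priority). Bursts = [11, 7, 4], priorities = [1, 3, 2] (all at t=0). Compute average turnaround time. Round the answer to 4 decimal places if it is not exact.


Sort by priority (ascending = highest first):
Order: [(1, 11), (2, 4), (3, 7)]
Completion times:
  Priority 1, burst=11, C=11
  Priority 2, burst=4, C=15
  Priority 3, burst=7, C=22
Average turnaround = 48/3 = 16.0

16.0


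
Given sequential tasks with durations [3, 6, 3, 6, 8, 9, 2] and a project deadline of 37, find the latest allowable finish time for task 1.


LF(activity 1) = deadline - sum of successor durations
Successors: activities 2 through 7 with durations [6, 3, 6, 8, 9, 2]
Sum of successor durations = 34
LF = 37 - 34 = 3

3


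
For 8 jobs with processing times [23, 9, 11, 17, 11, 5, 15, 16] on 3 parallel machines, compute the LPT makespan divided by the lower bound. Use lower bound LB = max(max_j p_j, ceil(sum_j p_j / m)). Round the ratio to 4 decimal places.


LPT order: [23, 17, 16, 15, 11, 11, 9, 5]
Machine loads after assignment: [34, 37, 36]
LPT makespan = 37
Lower bound = max(max_job, ceil(total/3)) = max(23, 36) = 36
Ratio = 37 / 36 = 1.0278

1.0278


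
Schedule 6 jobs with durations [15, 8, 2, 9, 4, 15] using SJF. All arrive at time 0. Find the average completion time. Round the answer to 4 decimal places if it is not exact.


SJF order (ascending): [2, 4, 8, 9, 15, 15]
Completion times:
  Job 1: burst=2, C=2
  Job 2: burst=4, C=6
  Job 3: burst=8, C=14
  Job 4: burst=9, C=23
  Job 5: burst=15, C=38
  Job 6: burst=15, C=53
Average completion = 136/6 = 22.6667

22.6667


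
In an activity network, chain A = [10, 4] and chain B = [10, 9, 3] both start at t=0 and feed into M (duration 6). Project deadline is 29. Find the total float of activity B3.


Forward pass: ES(B3) = sum of predecessors on chain B = 19
EF = ES + duration = 19 + 3 = 22
Backward pass: LF(M) = deadline = 29; LS(M) = 29 - 6 = 23
LF(B3) = LS(M) - sum(successors on chain B) = 23 - 0 = 23
LS = LF - duration = 23 - 3 = 20
Total float = LS - ES = 20 - 19 = 1

1


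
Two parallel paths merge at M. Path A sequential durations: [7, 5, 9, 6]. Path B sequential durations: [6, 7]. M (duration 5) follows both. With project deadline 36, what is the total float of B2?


Forward pass: ES(B2) = sum of predecessors on chain B = 6
EF = ES + duration = 6 + 7 = 13
Backward pass: LF(M) = deadline = 36; LS(M) = 36 - 5 = 31
LF(B2) = LS(M) - sum(successors on chain B) = 31 - 0 = 31
LS = LF - duration = 31 - 7 = 24
Total float = LS - ES = 24 - 6 = 18

18


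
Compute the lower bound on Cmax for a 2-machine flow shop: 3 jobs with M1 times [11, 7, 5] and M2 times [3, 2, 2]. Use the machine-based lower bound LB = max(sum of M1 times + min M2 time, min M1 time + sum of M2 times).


LB1 = sum(M1 times) + min(M2 times) = 23 + 2 = 25
LB2 = min(M1 times) + sum(M2 times) = 5 + 7 = 12
Lower bound = max(LB1, LB2) = max(25, 12) = 25

25


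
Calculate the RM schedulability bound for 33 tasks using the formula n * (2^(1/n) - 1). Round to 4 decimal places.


Compute 2^(1/33) = 1.0212266063
Subtract 1: 1.0212266063 - 1 = 0.0212266063
Multiply by n: 33 * 0.0212266063 = 0.7004780079
Round to 4 dp: 0.7005

0.7005


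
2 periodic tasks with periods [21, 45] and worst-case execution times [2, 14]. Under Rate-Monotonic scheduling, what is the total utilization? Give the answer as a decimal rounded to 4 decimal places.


Compute individual utilizations (exact fractions):
  Task 1: C/T = 2/21 (approx. 0.0952)
  Task 2: C/T = 14/45 (approx. 0.3111)
Total utilization U = 2/21 + 14/45 = 128/315
Rounded to 4 decimal places: U = 0.4063
RM (Liu & Layland) bound for 2 tasks = 0.828427; compare with U = 128/315 (approx. 0.406349)
U <= bound, so schedulable by RM sufficient condition.

0.4063


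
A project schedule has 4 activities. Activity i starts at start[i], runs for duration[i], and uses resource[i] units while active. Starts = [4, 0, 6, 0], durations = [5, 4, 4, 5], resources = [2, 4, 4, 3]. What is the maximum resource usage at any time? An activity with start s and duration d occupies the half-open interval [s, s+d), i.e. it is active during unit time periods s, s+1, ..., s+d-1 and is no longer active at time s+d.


Each activity i is active on [start_i, start_i + duration_i).
Compute total resource usage per time slot:
  t=0: active resources = [4, 3], total = 7
  t=1: active resources = [4, 3], total = 7
  t=2: active resources = [4, 3], total = 7
  t=3: active resources = [4, 3], total = 7
  t=4: active resources = [2, 3], total = 5
  t=5: active resources = [2], total = 2
  t=6: active resources = [2, 4], total = 6
  t=7: active resources = [2, 4], total = 6
  t=8: active resources = [2, 4], total = 6
  t=9: active resources = [4], total = 4
Peak resource demand = 7

7


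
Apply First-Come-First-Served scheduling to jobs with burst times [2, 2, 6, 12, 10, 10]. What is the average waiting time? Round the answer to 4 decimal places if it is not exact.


FCFS order (as given): [2, 2, 6, 12, 10, 10]
Waiting times:
  Job 1: wait = 0
  Job 2: wait = 2
  Job 3: wait = 4
  Job 4: wait = 10
  Job 5: wait = 22
  Job 6: wait = 32
Sum of waiting times = 70
Average waiting time = 70/6 = 11.6667

11.6667


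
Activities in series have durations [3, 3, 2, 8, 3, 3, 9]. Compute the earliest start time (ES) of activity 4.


Activity 4 starts after activities 1 through 3 complete.
Predecessor durations: [3, 3, 2]
ES = 3 + 3 + 2 = 8

8


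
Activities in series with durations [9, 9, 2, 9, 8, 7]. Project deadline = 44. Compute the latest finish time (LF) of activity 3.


LF(activity 3) = deadline - sum of successor durations
Successors: activities 4 through 6 with durations [9, 8, 7]
Sum of successor durations = 24
LF = 44 - 24 = 20

20


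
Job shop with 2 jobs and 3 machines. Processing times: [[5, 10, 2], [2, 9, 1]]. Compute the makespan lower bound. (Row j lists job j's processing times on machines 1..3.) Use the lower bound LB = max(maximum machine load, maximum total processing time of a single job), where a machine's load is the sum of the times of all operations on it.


Machine loads:
  Machine 1: 5 + 2 = 7
  Machine 2: 10 + 9 = 19
  Machine 3: 2 + 1 = 3
Max machine load = 19
Job totals:
  Job 1: 17
  Job 2: 12
Max job total = 17
Lower bound = max(19, 17) = 19

19


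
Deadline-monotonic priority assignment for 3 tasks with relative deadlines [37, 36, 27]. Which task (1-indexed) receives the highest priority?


Sort tasks by relative deadline (ascending):
  Task 3: deadline = 27
  Task 2: deadline = 36
  Task 1: deadline = 37
Priority order (highest first): [3, 2, 1]
Highest priority task = 3

3


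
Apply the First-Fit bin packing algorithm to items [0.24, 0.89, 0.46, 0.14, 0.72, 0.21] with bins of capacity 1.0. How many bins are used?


Place items sequentially using First-Fit:
  Item 0.24 -> new Bin 1
  Item 0.89 -> new Bin 2
  Item 0.46 -> Bin 1 (now 0.7)
  Item 0.14 -> Bin 1 (now 0.84)
  Item 0.72 -> new Bin 3
  Item 0.21 -> Bin 3 (now 0.93)
Total bins used = 3

3


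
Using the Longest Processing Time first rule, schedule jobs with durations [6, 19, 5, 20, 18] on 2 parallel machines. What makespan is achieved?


Sort jobs in decreasing order (LPT): [20, 19, 18, 6, 5]
Assign each job to the least loaded machine:
  Machine 1: jobs [20, 6, 5], load = 31
  Machine 2: jobs [19, 18], load = 37
Makespan = max load = 37

37


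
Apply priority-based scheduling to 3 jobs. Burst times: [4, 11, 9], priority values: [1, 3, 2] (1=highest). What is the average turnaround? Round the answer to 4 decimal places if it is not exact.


Sort by priority (ascending = highest first):
Order: [(1, 4), (2, 9), (3, 11)]
Completion times:
  Priority 1, burst=4, C=4
  Priority 2, burst=9, C=13
  Priority 3, burst=11, C=24
Average turnaround = 41/3 = 13.6667

13.6667


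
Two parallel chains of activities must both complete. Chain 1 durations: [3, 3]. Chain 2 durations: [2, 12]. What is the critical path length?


Path A total = 3 + 3 = 6
Path B total = 2 + 12 = 14
Critical path = longest path = max(6, 14) = 14

14


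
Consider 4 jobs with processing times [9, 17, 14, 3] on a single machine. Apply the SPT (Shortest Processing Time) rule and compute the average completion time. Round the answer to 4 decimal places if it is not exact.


Sort jobs by processing time (SPT order): [3, 9, 14, 17]
Compute completion times sequentially:
  Job 1: processing = 3, completes at 3
  Job 2: processing = 9, completes at 12
  Job 3: processing = 14, completes at 26
  Job 4: processing = 17, completes at 43
Sum of completion times = 84
Average completion time = 84/4 = 21.0

21.0


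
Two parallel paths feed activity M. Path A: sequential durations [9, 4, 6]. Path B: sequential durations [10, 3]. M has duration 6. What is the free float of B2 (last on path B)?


ES(B2) = sum of predecessors on chain B = 10
EF(B2) = ES + duration = 10 + 3 = 13
Successor of B2 is M. ES(M) = max(sum(A), sum(B)) = max(19, 13) = 19
Free float = ES(successor) - EF(current) = 19 - 13 = 6

6


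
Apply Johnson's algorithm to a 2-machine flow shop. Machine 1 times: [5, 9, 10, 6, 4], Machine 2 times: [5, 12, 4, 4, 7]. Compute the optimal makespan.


Apply Johnson's rule:
  Group 1 (a <= b): [(5, 4, 7), (1, 5, 5), (2, 9, 12)]
  Group 2 (a > b): [(3, 10, 4), (4, 6, 4)]
Optimal job order: [5, 1, 2, 3, 4]
Schedule:
  Job 5: M1 done at 4, M2 done at 11
  Job 1: M1 done at 9, M2 done at 16
  Job 2: M1 done at 18, M2 done at 30
  Job 3: M1 done at 28, M2 done at 34
  Job 4: M1 done at 34, M2 done at 38
Makespan = 38

38


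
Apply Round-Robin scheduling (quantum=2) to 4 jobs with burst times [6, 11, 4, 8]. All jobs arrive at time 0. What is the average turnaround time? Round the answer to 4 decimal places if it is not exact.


Time quantum = 2
Execution trace:
  J1 runs 2 units, time = 2
  J2 runs 2 units, time = 4
  J3 runs 2 units, time = 6
  J4 runs 2 units, time = 8
  J1 runs 2 units, time = 10
  J2 runs 2 units, time = 12
  J3 runs 2 units, time = 14
  J4 runs 2 units, time = 16
  J1 runs 2 units, time = 18
  J2 runs 2 units, time = 20
  J4 runs 2 units, time = 22
  J2 runs 2 units, time = 24
  J4 runs 2 units, time = 26
  J2 runs 2 units, time = 28
  J2 runs 1 units, time = 29
Finish times: [18, 29, 14, 26]
Average turnaround = 87/4 = 21.75

21.75


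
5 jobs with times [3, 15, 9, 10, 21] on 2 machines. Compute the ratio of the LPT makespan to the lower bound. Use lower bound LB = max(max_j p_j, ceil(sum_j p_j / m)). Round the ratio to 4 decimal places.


LPT order: [21, 15, 10, 9, 3]
Machine loads after assignment: [30, 28]
LPT makespan = 30
Lower bound = max(max_job, ceil(total/2)) = max(21, 29) = 29
Ratio = 30 / 29 = 1.0345

1.0345


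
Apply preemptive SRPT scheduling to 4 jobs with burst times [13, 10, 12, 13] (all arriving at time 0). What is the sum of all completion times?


Since all jobs arrive at t=0, SRPT equals SPT ordering.
SPT order: [10, 12, 13, 13]
Completion times:
  Job 1: p=10, C=10
  Job 2: p=12, C=22
  Job 3: p=13, C=35
  Job 4: p=13, C=48
Total completion time = 10 + 22 + 35 + 48 = 115

115


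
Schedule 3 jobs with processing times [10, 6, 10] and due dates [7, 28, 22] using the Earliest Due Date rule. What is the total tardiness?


Sort by due date (EDD order): [(10, 7), (10, 22), (6, 28)]
Compute completion times and tardiness:
  Job 1: p=10, d=7, C=10, tardiness=max(0,10-7)=3
  Job 2: p=10, d=22, C=20, tardiness=max(0,20-22)=0
  Job 3: p=6, d=28, C=26, tardiness=max(0,26-28)=0
Total tardiness = 3

3


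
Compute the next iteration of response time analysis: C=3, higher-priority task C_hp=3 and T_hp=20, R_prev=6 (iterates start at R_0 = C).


R_next = C + ceil(R_prev / T_hp) * C_hp
ceil(6 / 20) = ceil(0.3) = 1
Interference = 1 * 3 = 3
R_next = 3 + 3 = 6
R_next = R_prev, so the iteration has converged (response time = 6).

6


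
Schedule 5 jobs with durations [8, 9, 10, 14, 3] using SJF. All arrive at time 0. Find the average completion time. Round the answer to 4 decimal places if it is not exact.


SJF order (ascending): [3, 8, 9, 10, 14]
Completion times:
  Job 1: burst=3, C=3
  Job 2: burst=8, C=11
  Job 3: burst=9, C=20
  Job 4: burst=10, C=30
  Job 5: burst=14, C=44
Average completion = 108/5 = 21.6

21.6


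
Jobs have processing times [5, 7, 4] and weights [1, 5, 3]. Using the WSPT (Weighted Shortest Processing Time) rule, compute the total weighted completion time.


Compute p/w ratios and sort ascending (WSPT): [(4, 3), (7, 5), (5, 1)]
Compute weighted completion times:
  Job (p=4,w=3): C=4, w*C=3*4=12
  Job (p=7,w=5): C=11, w*C=5*11=55
  Job (p=5,w=1): C=16, w*C=1*16=16
Total weighted completion time = 83

83


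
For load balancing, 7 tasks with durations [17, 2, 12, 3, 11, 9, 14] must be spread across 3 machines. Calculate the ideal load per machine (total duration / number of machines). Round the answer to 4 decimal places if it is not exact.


Total processing time = 17 + 2 + 12 + 3 + 11 + 9 + 14 = 68
Number of machines = 3
Ideal balanced load = 68 / 3 = 22.6667

22.6667


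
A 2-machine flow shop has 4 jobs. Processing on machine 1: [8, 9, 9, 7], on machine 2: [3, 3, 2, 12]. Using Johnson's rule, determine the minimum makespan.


Apply Johnson's rule:
  Group 1 (a <= b): [(4, 7, 12)]
  Group 2 (a > b): [(1, 8, 3), (2, 9, 3), (3, 9, 2)]
Optimal job order: [4, 1, 2, 3]
Schedule:
  Job 4: M1 done at 7, M2 done at 19
  Job 1: M1 done at 15, M2 done at 22
  Job 2: M1 done at 24, M2 done at 27
  Job 3: M1 done at 33, M2 done at 35
Makespan = 35

35


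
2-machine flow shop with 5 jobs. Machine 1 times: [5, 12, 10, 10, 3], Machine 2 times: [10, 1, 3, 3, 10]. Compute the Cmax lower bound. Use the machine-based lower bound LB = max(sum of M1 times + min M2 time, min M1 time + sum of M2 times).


LB1 = sum(M1 times) + min(M2 times) = 40 + 1 = 41
LB2 = min(M1 times) + sum(M2 times) = 3 + 27 = 30
Lower bound = max(LB1, LB2) = max(41, 30) = 41

41


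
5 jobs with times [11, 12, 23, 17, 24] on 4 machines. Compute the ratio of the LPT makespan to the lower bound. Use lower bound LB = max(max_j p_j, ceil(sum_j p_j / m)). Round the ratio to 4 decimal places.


LPT order: [24, 23, 17, 12, 11]
Machine loads after assignment: [24, 23, 17, 23]
LPT makespan = 24
Lower bound = max(max_job, ceil(total/4)) = max(24, 22) = 24
Ratio = 24 / 24 = 1.0

1.0


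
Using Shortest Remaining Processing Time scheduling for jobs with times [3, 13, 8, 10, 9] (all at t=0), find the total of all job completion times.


Since all jobs arrive at t=0, SRPT equals SPT ordering.
SPT order: [3, 8, 9, 10, 13]
Completion times:
  Job 1: p=3, C=3
  Job 2: p=8, C=11
  Job 3: p=9, C=20
  Job 4: p=10, C=30
  Job 5: p=13, C=43
Total completion time = 3 + 11 + 20 + 30 + 43 = 107

107


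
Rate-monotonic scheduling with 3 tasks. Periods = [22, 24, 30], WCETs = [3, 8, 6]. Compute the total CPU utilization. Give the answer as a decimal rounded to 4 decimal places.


Compute individual utilizations (exact fractions):
  Task 1: C/T = 3/22 (approx. 0.1364)
  Task 2: C/T = 8/24 = 1/3 (approx. 0.3333)
  Task 3: C/T = 6/30 = 1/5 (approx. 0.2)
Total utilization U = 3/22 + 1/3 + 1/5 = 221/330
Rounded to 4 decimal places: U = 0.6697
RM (Liu & Layland) bound for 3 tasks = 0.779763; compare with U = 221/330 (approx. 0.669697)
U <= bound, so schedulable by RM sufficient condition.

0.6697


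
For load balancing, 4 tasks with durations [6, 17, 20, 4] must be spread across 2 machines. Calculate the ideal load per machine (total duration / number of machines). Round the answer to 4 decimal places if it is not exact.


Total processing time = 6 + 17 + 20 + 4 = 47
Number of machines = 2
Ideal balanced load = 47 / 2 = 23.5

23.5


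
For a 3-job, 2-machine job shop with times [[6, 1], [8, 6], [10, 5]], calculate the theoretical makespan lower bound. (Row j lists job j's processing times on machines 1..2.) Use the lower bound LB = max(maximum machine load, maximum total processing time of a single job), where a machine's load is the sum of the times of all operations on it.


Machine loads:
  Machine 1: 6 + 8 + 10 = 24
  Machine 2: 1 + 6 + 5 = 12
Max machine load = 24
Job totals:
  Job 1: 7
  Job 2: 14
  Job 3: 15
Max job total = 15
Lower bound = max(24, 15) = 24

24


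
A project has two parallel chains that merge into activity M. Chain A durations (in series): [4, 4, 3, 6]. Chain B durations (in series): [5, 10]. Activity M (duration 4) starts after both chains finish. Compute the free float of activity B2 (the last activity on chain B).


ES(B2) = sum of predecessors on chain B = 5
EF(B2) = ES + duration = 5 + 10 = 15
Successor of B2 is M. ES(M) = max(sum(A), sum(B)) = max(17, 15) = 17
Free float = ES(successor) - EF(current) = 17 - 15 = 2

2


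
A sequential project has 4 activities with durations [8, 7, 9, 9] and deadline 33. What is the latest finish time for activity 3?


LF(activity 3) = deadline - sum of successor durations
Successors: activities 4 through 4 with durations [9]
Sum of successor durations = 9
LF = 33 - 9 = 24

24


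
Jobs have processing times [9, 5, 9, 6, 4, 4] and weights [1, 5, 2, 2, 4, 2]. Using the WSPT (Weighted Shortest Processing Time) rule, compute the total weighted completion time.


Compute p/w ratios and sort ascending (WSPT): [(5, 5), (4, 4), (4, 2), (6, 2), (9, 2), (9, 1)]
Compute weighted completion times:
  Job (p=5,w=5): C=5, w*C=5*5=25
  Job (p=4,w=4): C=9, w*C=4*9=36
  Job (p=4,w=2): C=13, w*C=2*13=26
  Job (p=6,w=2): C=19, w*C=2*19=38
  Job (p=9,w=2): C=28, w*C=2*28=56
  Job (p=9,w=1): C=37, w*C=1*37=37
Total weighted completion time = 218

218


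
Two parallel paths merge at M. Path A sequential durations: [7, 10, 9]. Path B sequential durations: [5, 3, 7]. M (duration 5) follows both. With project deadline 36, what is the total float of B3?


Forward pass: ES(B3) = sum of predecessors on chain B = 8
EF = ES + duration = 8 + 7 = 15
Backward pass: LF(M) = deadline = 36; LS(M) = 36 - 5 = 31
LF(B3) = LS(M) - sum(successors on chain B) = 31 - 0 = 31
LS = LF - duration = 31 - 7 = 24
Total float = LS - ES = 24 - 8 = 16

16


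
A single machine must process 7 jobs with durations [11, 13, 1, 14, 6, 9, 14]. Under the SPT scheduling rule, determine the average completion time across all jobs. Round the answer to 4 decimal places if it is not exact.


Sort jobs by processing time (SPT order): [1, 6, 9, 11, 13, 14, 14]
Compute completion times sequentially:
  Job 1: processing = 1, completes at 1
  Job 2: processing = 6, completes at 7
  Job 3: processing = 9, completes at 16
  Job 4: processing = 11, completes at 27
  Job 5: processing = 13, completes at 40
  Job 6: processing = 14, completes at 54
  Job 7: processing = 14, completes at 68
Sum of completion times = 213
Average completion time = 213/7 = 30.4286

30.4286


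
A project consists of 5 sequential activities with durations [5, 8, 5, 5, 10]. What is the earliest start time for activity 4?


Activity 4 starts after activities 1 through 3 complete.
Predecessor durations: [5, 8, 5]
ES = 5 + 8 + 5 = 18

18


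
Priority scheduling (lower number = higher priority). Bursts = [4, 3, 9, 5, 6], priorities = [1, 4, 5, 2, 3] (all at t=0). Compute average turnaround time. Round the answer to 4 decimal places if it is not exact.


Sort by priority (ascending = highest first):
Order: [(1, 4), (2, 5), (3, 6), (4, 3), (5, 9)]
Completion times:
  Priority 1, burst=4, C=4
  Priority 2, burst=5, C=9
  Priority 3, burst=6, C=15
  Priority 4, burst=3, C=18
  Priority 5, burst=9, C=27
Average turnaround = 73/5 = 14.6

14.6


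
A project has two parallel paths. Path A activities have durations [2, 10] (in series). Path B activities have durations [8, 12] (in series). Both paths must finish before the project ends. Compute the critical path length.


Path A total = 2 + 10 = 12
Path B total = 8 + 12 = 20
Critical path = longest path = max(12, 20) = 20

20


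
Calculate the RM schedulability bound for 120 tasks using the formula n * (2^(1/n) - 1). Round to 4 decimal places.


Compute 2^(1/120) = 1.0057929411
Subtract 1: 1.0057929411 - 1 = 0.0057929411
Multiply by n: 120 * 0.0057929411 = 0.6951529320
Round to 4 dp: 0.6952

0.6952


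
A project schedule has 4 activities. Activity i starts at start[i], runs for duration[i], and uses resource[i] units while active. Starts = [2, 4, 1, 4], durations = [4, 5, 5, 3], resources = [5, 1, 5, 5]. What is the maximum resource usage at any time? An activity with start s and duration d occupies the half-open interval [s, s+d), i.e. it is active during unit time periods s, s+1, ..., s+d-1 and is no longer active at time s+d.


Each activity i is active on [start_i, start_i + duration_i).
Compute total resource usage per time slot:
  t=0: active resources = [], total = 0
  t=1: active resources = [5], total = 5
  t=2: active resources = [5, 5], total = 10
  t=3: active resources = [5, 5], total = 10
  t=4: active resources = [5, 1, 5, 5], total = 16
  t=5: active resources = [5, 1, 5, 5], total = 16
  t=6: active resources = [1, 5], total = 6
  t=7: active resources = [1], total = 1
  t=8: active resources = [1], total = 1
Peak resource demand = 16

16


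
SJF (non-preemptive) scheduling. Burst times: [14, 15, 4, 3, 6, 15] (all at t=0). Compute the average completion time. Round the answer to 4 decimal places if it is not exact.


SJF order (ascending): [3, 4, 6, 14, 15, 15]
Completion times:
  Job 1: burst=3, C=3
  Job 2: burst=4, C=7
  Job 3: burst=6, C=13
  Job 4: burst=14, C=27
  Job 5: burst=15, C=42
  Job 6: burst=15, C=57
Average completion = 149/6 = 24.8333

24.8333


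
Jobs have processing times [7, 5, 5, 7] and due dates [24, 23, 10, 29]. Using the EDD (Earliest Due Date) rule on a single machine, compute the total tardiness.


Sort by due date (EDD order): [(5, 10), (5, 23), (7, 24), (7, 29)]
Compute completion times and tardiness:
  Job 1: p=5, d=10, C=5, tardiness=max(0,5-10)=0
  Job 2: p=5, d=23, C=10, tardiness=max(0,10-23)=0
  Job 3: p=7, d=24, C=17, tardiness=max(0,17-24)=0
  Job 4: p=7, d=29, C=24, tardiness=max(0,24-29)=0
Total tardiness = 0

0


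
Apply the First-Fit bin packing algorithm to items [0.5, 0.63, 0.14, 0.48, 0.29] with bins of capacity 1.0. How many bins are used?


Place items sequentially using First-Fit:
  Item 0.5 -> new Bin 1
  Item 0.63 -> new Bin 2
  Item 0.14 -> Bin 1 (now 0.64)
  Item 0.48 -> new Bin 3
  Item 0.29 -> Bin 1 (now 0.93)
Total bins used = 3

3


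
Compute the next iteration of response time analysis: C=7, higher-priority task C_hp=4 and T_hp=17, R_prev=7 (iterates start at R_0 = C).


R_next = C + ceil(R_prev / T_hp) * C_hp
ceil(7 / 17) = ceil(0.4118) = 1
Interference = 1 * 4 = 4
R_next = 7 + 4 = 11

11


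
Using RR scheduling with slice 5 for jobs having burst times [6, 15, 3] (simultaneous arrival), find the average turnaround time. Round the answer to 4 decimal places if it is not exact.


Time quantum = 5
Execution trace:
  J1 runs 5 units, time = 5
  J2 runs 5 units, time = 10
  J3 runs 3 units, time = 13
  J1 runs 1 units, time = 14
  J2 runs 5 units, time = 19
  J2 runs 5 units, time = 24
Finish times: [14, 24, 13]
Average turnaround = 51/3 = 17.0

17.0


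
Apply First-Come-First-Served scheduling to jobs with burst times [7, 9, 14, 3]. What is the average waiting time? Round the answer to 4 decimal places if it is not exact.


FCFS order (as given): [7, 9, 14, 3]
Waiting times:
  Job 1: wait = 0
  Job 2: wait = 7
  Job 3: wait = 16
  Job 4: wait = 30
Sum of waiting times = 53
Average waiting time = 53/4 = 13.25

13.25


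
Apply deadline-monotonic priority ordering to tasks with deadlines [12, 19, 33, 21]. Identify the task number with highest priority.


Sort tasks by relative deadline (ascending):
  Task 1: deadline = 12
  Task 2: deadline = 19
  Task 4: deadline = 21
  Task 3: deadline = 33
Priority order (highest first): [1, 2, 4, 3]
Highest priority task = 1

1


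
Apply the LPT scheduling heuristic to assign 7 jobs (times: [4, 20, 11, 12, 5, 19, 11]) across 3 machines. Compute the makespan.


Sort jobs in decreasing order (LPT): [20, 19, 12, 11, 11, 5, 4]
Assign each job to the least loaded machine:
  Machine 1: jobs [20, 5], load = 25
  Machine 2: jobs [19, 11], load = 30
  Machine 3: jobs [12, 11, 4], load = 27
Makespan = max load = 30

30


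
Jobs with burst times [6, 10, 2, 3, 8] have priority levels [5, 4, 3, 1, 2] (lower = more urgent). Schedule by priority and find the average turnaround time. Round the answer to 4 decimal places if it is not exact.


Sort by priority (ascending = highest first):
Order: [(1, 3), (2, 8), (3, 2), (4, 10), (5, 6)]
Completion times:
  Priority 1, burst=3, C=3
  Priority 2, burst=8, C=11
  Priority 3, burst=2, C=13
  Priority 4, burst=10, C=23
  Priority 5, burst=6, C=29
Average turnaround = 79/5 = 15.8

15.8


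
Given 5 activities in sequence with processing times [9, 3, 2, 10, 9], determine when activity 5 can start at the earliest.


Activity 5 starts after activities 1 through 4 complete.
Predecessor durations: [9, 3, 2, 10]
ES = 9 + 3 + 2 + 10 = 24

24


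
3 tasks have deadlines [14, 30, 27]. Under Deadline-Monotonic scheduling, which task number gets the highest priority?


Sort tasks by relative deadline (ascending):
  Task 1: deadline = 14
  Task 3: deadline = 27
  Task 2: deadline = 30
Priority order (highest first): [1, 3, 2]
Highest priority task = 1

1


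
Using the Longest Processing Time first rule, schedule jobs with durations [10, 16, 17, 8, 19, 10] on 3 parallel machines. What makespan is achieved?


Sort jobs in decreasing order (LPT): [19, 17, 16, 10, 10, 8]
Assign each job to the least loaded machine:
  Machine 1: jobs [19, 8], load = 27
  Machine 2: jobs [17, 10], load = 27
  Machine 3: jobs [16, 10], load = 26
Makespan = max load = 27

27


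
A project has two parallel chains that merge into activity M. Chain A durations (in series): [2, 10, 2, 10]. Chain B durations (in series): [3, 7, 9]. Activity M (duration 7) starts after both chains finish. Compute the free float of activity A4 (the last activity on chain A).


ES(A4) = sum of predecessors on chain A = 14
EF(A4) = ES + duration = 14 + 10 = 24
Successor of A4 is M. ES(M) = max(sum(A), sum(B)) = max(24, 19) = 24
Free float = ES(successor) - EF(current) = 24 - 24 = 0

0


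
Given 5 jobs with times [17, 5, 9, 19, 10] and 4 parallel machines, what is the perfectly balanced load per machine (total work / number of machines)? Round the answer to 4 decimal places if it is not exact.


Total processing time = 17 + 5 + 9 + 19 + 10 = 60
Number of machines = 4
Ideal balanced load = 60 / 4 = 15.0

15.0


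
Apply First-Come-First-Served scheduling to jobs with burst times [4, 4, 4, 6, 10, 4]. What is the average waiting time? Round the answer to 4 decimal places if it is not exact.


FCFS order (as given): [4, 4, 4, 6, 10, 4]
Waiting times:
  Job 1: wait = 0
  Job 2: wait = 4
  Job 3: wait = 8
  Job 4: wait = 12
  Job 5: wait = 18
  Job 6: wait = 28
Sum of waiting times = 70
Average waiting time = 70/6 = 11.6667

11.6667


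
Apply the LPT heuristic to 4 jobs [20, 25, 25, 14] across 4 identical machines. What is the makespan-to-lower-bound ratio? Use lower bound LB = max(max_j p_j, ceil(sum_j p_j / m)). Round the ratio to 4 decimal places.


LPT order: [25, 25, 20, 14]
Machine loads after assignment: [25, 25, 20, 14]
LPT makespan = 25
Lower bound = max(max_job, ceil(total/4)) = max(25, 21) = 25
Ratio = 25 / 25 = 1.0

1.0


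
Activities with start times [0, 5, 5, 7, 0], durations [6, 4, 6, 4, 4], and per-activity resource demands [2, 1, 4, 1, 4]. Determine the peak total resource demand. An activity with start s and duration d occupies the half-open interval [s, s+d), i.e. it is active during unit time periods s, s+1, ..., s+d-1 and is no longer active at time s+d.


Each activity i is active on [start_i, start_i + duration_i).
Compute total resource usage per time slot:
  t=0: active resources = [2, 4], total = 6
  t=1: active resources = [2, 4], total = 6
  t=2: active resources = [2, 4], total = 6
  t=3: active resources = [2, 4], total = 6
  t=4: active resources = [2], total = 2
  t=5: active resources = [2, 1, 4], total = 7
  t=6: active resources = [1, 4], total = 5
  t=7: active resources = [1, 4, 1], total = 6
  t=8: active resources = [1, 4, 1], total = 6
  t=9: active resources = [4, 1], total = 5
  t=10: active resources = [4, 1], total = 5
Peak resource demand = 7

7


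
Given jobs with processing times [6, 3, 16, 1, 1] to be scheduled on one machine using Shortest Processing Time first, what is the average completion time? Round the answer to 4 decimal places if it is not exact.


Sort jobs by processing time (SPT order): [1, 1, 3, 6, 16]
Compute completion times sequentially:
  Job 1: processing = 1, completes at 1
  Job 2: processing = 1, completes at 2
  Job 3: processing = 3, completes at 5
  Job 4: processing = 6, completes at 11
  Job 5: processing = 16, completes at 27
Sum of completion times = 46
Average completion time = 46/5 = 9.2

9.2


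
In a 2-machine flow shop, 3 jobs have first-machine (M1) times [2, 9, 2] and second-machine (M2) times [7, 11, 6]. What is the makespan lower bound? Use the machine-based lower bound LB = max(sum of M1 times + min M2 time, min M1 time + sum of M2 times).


LB1 = sum(M1 times) + min(M2 times) = 13 + 6 = 19
LB2 = min(M1 times) + sum(M2 times) = 2 + 24 = 26
Lower bound = max(LB1, LB2) = max(19, 26) = 26

26


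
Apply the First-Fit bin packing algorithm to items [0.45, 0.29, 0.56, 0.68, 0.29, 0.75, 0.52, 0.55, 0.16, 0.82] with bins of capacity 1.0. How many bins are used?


Place items sequentially using First-Fit:
  Item 0.45 -> new Bin 1
  Item 0.29 -> Bin 1 (now 0.74)
  Item 0.56 -> new Bin 2
  Item 0.68 -> new Bin 3
  Item 0.29 -> Bin 2 (now 0.85)
  Item 0.75 -> new Bin 4
  Item 0.52 -> new Bin 5
  Item 0.55 -> new Bin 6
  Item 0.16 -> Bin 1 (now 0.9)
  Item 0.82 -> new Bin 7
Total bins used = 7

7


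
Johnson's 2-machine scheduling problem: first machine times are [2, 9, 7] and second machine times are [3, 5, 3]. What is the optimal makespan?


Apply Johnson's rule:
  Group 1 (a <= b): [(1, 2, 3)]
  Group 2 (a > b): [(2, 9, 5), (3, 7, 3)]
Optimal job order: [1, 2, 3]
Schedule:
  Job 1: M1 done at 2, M2 done at 5
  Job 2: M1 done at 11, M2 done at 16
  Job 3: M1 done at 18, M2 done at 21
Makespan = 21

21


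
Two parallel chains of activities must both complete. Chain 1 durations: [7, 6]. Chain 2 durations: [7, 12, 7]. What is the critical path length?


Path A total = 7 + 6 = 13
Path B total = 7 + 12 + 7 = 26
Critical path = longest path = max(13, 26) = 26

26
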